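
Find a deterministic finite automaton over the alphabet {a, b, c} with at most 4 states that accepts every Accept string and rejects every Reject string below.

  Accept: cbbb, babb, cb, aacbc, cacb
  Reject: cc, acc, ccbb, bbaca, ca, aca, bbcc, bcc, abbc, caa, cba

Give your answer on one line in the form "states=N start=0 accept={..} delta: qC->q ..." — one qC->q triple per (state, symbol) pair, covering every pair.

State merging on the prefix tree: take the shortest (then alphabetical) example prefix whose next move is undefined and point that move at state 0, else 1, else 2, ...; a target is out if some Accept/Reject pair would then sit in one state with the same input left (inseparable). If every existing state is out, open a new one.
a: 0a undefined. 0a->0: ok.
b: 0b undefined. 0b->0: ok.
c: 0c undefined. 0c->0: no, cbbb/cc meet in 0. Open state 1: 0c->1.
ca: 1a undefined. 1a->0: no, babb/bbaca meet in 0. 1a->1: ok.
cb: 1b undefined. 1b->0: no, cbbb/cba meet in 0. 1b->1: no, cbbb/bbaca meet in 1. Open state 2: 1b->2.
cc: 1c undefined. 1c->0: no, babb/cc meet in 0. 1c->1: ok.
cba: 2a undefined. 2a->0: no, babb/cba meet in 0. 2a->1: ok.
cbb: 2b undefined. 2b->0: no, cbbb/ccbb meet in 0. 2b->1: ok.
aacbc: 2c undefined. 2c->0: ok.
All examples now run through 3 states with every (state, symbol) defined. Accept strings end in {0,2}, Reject strings end in {1}; accept={0,2}.

states=3 start=0 accept={0,2} delta: 0a->0 0b->0 0c->1 1a->1 1b->2 1c->1 2a->1 2b->1 2c->0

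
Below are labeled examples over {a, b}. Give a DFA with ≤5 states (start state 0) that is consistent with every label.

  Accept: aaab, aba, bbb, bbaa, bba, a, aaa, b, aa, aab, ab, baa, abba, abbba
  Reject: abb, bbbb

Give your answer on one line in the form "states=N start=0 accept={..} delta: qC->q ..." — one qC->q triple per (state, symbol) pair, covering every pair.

states=3 start=0 accept={0,1} delta: 0a->0 0b->1 1a->0 1b->2 2a->0 2b->1

State merging on the prefix tree: take the shortest (then alphabetical) example prefix whose next move is undefined and point that move at state 0, else 1, else 2, ...; a target is out if some Accept/Reject pair would then sit in one state with the same input left (inseparable). If every existing state is out, open a new one.
a: 0a undefined. 0a->0: ok.
b: 0b undefined. 0b->0: no, aaab/abb meet in 0. Open state 1: 0b->1.
ba: 1a undefined. 1a->0: ok.
bb: 1b undefined. 1b->0: no, aba/abb meet in 0. 1b->1: no, aaab/abb meet in 1. Open state 2: 1b->2.
bba: 2a undefined. 2a->0: ok.
bbb: 2b undefined. 2b->0: no, aaab/bbbb meet in 1. 2b->1: ok.
All examples now run through 3 states with every (state, symbol) defined. Accept strings end in {0,1}, Reject strings end in {2}; accept={0,1}.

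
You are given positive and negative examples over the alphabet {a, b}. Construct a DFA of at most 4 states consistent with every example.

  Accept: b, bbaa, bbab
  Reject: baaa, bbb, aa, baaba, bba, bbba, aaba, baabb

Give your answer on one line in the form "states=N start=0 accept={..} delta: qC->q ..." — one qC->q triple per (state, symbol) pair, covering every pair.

Grow the machine one transition at a time. Run the examples from 0; the earliest place one falls off (shortest prefix, ties alphabetical) gets sent to the lowest-numbered state that keeps every Accept/Reject pair distinguishable — a pair clashes when both reach the same state with identical unread suffix — and to a fresh state only if none does.
a: 0a undefined. 0a->0: ok.
b: 0b undefined. 0b->0: no, b/baaa meet in 0. Open state 1: 0b->1.
ba: 1a undefined. 1a->0: ok.
bb: 1b undefined. 1b->0: no, b/bbb meet in 1. 1b->1: no, b/bbb meet in 1. Open state 2: 1b->2.
bba: 2a undefined. 2a->0: no, bbaa/baaa meet in 0. 2a->1: no, b/bba meet in 1. 2a->2: no, bbaa/bba meet in 2. Open state 3: 2a->3.
bbb: 2b undefined. 2b->0: ok.
bbaa: 3a undefined. 3a->0: no, bbaa/baaa meet in 0. 3a->1: ok.
bbab: 3b undefined. 3b->0: no, bbab/baaa meet in 0. 3b->1: ok.
All examples now run through 4 states with every (state, symbol) defined. Accept strings end in {1}, Reject strings end in {0,2,3}; accept={1}.

states=4 start=0 accept={1} delta: 0a->0 0b->1 1a->0 1b->2 2a->3 2b->0 3a->1 3b->1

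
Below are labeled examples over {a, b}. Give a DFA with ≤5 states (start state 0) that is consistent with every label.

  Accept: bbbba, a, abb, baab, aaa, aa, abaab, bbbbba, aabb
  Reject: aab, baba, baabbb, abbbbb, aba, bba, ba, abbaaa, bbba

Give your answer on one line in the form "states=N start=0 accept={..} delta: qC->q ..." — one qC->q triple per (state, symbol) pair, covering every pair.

Grow the machine one transition at a time. Run the examples from 0; the earliest place one falls off (shortest prefix, ties alphabetical) gets sent to the lowest-numbered state that keeps every Accept/Reject pair distinguishable — a pair clashes when both reach the same state with identical unread suffix — and to a fresh state only if none does.
a: 0a undefined. 0a->0: ok.
b: 0b undefined. 0b->0: no, bbbba/aab meet in 0. Open state 1: 0b->1.
ba: 1a undefined. 1a->0: no, a/baba meet in 0. 1a->1: ok.
bb: 1b undefined. 1b->0: no, bbbba/baba meet in 0. 1b->1: no, bbbba/aab meet in 1. Open state 2: 1b->2.
bba: 2a undefined. 2a->0: no, a/baba meet in 0. 2a->1: ok.
bbb: 2b undefined. 2b->0: no, bbbba/aab meet in 1. 2b->1: no, bbbba/aab meet in 1. 2b->2: no, bbbba/aab meet in 1. Open state 3: 2b->3.
bbba: 3a undefined. 3a->0: no, a/bbba meet in 0. 3a->1: ok.
bbbb: 3b undefined. 3b->0: no, bbbba/baabbb meet in 0. 3b->1: no, bbbba/aab meet in 1. 3b->2: no, bbbba/aab meet in 1. 3b->3: no, bbbba/aab meet in 1. Open state 4: 3b->4.
bbbba: 4a undefined. 4a->0: ok.
bbbbb: 4b undefined. 4b->0: no, bbbba/abbbbb meet in 0. 4b->1: no, bbbbba/aab meet in 1. 4b->2: no, abb/abbbbb meet in 2. 4b->3: no, bbbbba/aab meet in 1. 4b->4: ok.
All examples now run through 5 states with every (state, symbol) defined. Accept strings end in {0,2}, Reject strings end in {1,4}; accept={0,2}.

states=5 start=0 accept={0,2} delta: 0a->0 0b->1 1a->1 1b->2 2a->1 2b->3 3a->1 3b->4 4a->0 4b->4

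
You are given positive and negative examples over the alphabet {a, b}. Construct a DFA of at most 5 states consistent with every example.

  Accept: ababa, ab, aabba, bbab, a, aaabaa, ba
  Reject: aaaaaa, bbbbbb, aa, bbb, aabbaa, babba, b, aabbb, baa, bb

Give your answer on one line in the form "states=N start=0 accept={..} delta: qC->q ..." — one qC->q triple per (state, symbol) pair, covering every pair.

states=2 start=0 accept={1} delta: 0a->1 0b->0 1a->0 1b->1

State merging on the prefix tree: take the shortest (then alphabetical) example prefix whose next move is undefined and point that move at state 0, else 1, else 2, ...; a target is out if some Accept/Reject pair would then sit in one state with the same input left (inseparable). If every existing state is out, open a new one.
a: 0a undefined. 0a->0: no, ab/b meet in 0 with "b" left. Open state 1: 0a->1.
b: 0b undefined. 0b->0: ok.
aa: 1a undefined. 1a->0: ok.
ab: 1b undefined. 1b->0: no, ababa/babba meet in 1. 1b->1: ok.
All examples now run through 2 states with every (state, symbol) defined. Accept strings end in {1}, Reject strings end in {0}; accept={1}.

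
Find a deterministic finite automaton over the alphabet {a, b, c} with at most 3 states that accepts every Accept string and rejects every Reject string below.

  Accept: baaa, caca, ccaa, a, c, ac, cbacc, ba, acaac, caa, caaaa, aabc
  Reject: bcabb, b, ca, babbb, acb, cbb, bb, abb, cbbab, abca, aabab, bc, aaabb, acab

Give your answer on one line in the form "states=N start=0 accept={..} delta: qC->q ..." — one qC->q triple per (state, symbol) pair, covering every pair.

Grow the machine one transition at a time. Run the examples from 0; the earliest place one falls off (shortest prefix, ties alphabetical) gets sent to the lowest-numbered state that keeps every Accept/Reject pair distinguishable — a pair clashes when both reach the same state with identical unread suffix — and to a fresh state only if none does.
a: 0a undefined. 0a->0: no, aabc/bc meet in 0 with "bc" left. Open state 1: 0a->1.
b: 0b undefined. 0b->0: no, c/bc meet in 0 with "c" left. 0b->1: no, a/b meet in 1. Open state 2: 0b->2.
c: 0c undefined. 0c->0: no, a/ca meet in 1. 0c->1: ok.
aa: 1a undefined. 1a->0: no, caca/ca meet in 0. 1a->1: no, a/ca meet in 1. 1a->2: ok.
ab: 1b undefined. 1b->0: ok.
ac: 1c undefined. 1c->0: no, ccaa/b meet in 2. 1c->1: ok.
ba: 2a undefined. 2a->0: no, baaa/b meet in 2. 2a->1: ok.
bb: 2b undefined. 2b->0: ok.
bc: 2c undefined. 2c->0: ok.
All examples now run through 3 states with every (state, symbol) defined. Accept strings end in {1}, Reject strings end in {0,2}; accept={1}.

states=3 start=0 accept={1} delta: 0a->1 0b->2 0c->1 1a->2 1b->0 1c->1 2a->1 2b->0 2c->0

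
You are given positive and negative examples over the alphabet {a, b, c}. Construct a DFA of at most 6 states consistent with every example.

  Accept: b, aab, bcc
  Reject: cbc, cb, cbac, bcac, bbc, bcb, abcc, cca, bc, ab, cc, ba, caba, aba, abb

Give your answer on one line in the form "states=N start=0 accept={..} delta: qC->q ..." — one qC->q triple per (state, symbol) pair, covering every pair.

Grow the machine one transition at a time. Run the examples from 0; the earliest place one falls off (shortest prefix, ties alphabetical) gets sent to the lowest-numbered state that keeps every Accept/Reject pair distinguishable — a pair clashes when both reach the same state with identical unread suffix — and to a fresh state only if none does.
a: 0a undefined. 0a->0: no, b/ab meet in 0 with "b" left. Open state 1: 0a->1.
b: 0b undefined. 0b->0: no, bcc/cc meet in 0 with "cc" left. 0b->1: ok.
c: 0c undefined. 0c->0: no, b/cb meet in 1. 0c->1: ok.
aa: 1a undefined. 1a->0: ok.
ab: 1b undefined. 1b->0: no, b/cbc meet in 1. 1b->1: no, b/cb meet in 1. Open state 2: 1b->2.
bc: 1c undefined. 1c->0: no, b/bcb meet in 1. 1c->1: no, b/bcac meet in 1. 1c->2: no, bcc/cbc meet in 2 with "c" left. Open state 3: 1c->3.
aba: 2a undefined. 2a->0: no, b/cbac meet in 1. 2a->1: no, b/aba meet in 1. 2a->2: ok.
abb: 2b undefined. 2b->0: ok.
abc: 2c undefined. 2c->0: no, b/abcc meet in 1. 2c->1: no, b/cbc meet in 1. 2c->2: ok.
bca: 3a undefined. 3a->0: no, b/bcac meet in 1. 3a->1: no, b/cca meet in 1. 3a->2: ok.
bcb: 3b undefined. 3b->0: ok.
bcc: 3c undefined. 3c->0: no, bcc/bcb meet in 0. 3c->1: ok.
All examples now run through 4 states with every (state, symbol) defined. Accept strings end in {1}, Reject strings end in {0,2,3}; accept={1}.

states=4 start=0 accept={1} delta: 0a->1 0b->1 0c->1 1a->0 1b->2 1c->3 2a->2 2b->0 2c->2 3a->2 3b->0 3c->1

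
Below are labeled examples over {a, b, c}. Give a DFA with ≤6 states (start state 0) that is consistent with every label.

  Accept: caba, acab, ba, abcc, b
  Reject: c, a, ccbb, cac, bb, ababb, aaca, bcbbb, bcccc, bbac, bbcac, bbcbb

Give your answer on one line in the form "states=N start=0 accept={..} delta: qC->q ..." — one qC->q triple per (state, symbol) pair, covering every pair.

Fold the examples into a partial DFA from state 0: repeatedly fix the first undefined (state, symbol) met by the shortest-then-alphabetical prefix, trying targets in increasing order and rejecting any under which an Accept and a Reject string meet in one state with the same remainder; add a state when all current targets are rejected. Accepting states are where Accept strings end.
a: 0a undefined. 0a->0: ok.
b: 0b undefined. 0b->0: no, ba/a meet in 0. Open state 1: 0b->1.
c: 0c undefined. 0c->0: ok.
ba: 1a undefined. 1a->0: no, caba/c meet in 0. 1a->1: ok.
bb: 1b undefined. 1b->0: no, caba/ababb meet in 1. 1b->1: no, caba/ccbb meet in 1. Open state 2: 1b->2.
bc: 1c undefined. 1c->0: no, abcc/c meet in 0. 1c->1: no, caba/bcccc meet in 1. 1c->2: ok.
bba: 2a undefined. 2a->0: ok.
bbc: 2c undefined. 2c->0: no, abcc/c meet in 0. 2c->1: no, caba/bcccc meet in 1. 2c->2: no, abcc/ccbb meet in 2. Open state 3: 2c->3.
bcb: 2b undefined. 2b->0: ok.
bbca: 3a undefined. 3a->0: ok.
bbcb: 3b undefined. 3b->0: no, caba/bbcbb meet in 1. 3b->1: ok.
bccc: 3c undefined. 3c->0: ok.
All examples now run through 4 states with every (state, symbol) defined. Accept strings end in {1,3}, Reject strings end in {0,2}; accept={1,3}.

states=4 start=0 accept={1,3} delta: 0a->0 0b->1 0c->0 1a->1 1b->2 1c->2 2a->0 2b->0 2c->3 3a->0 3b->1 3c->0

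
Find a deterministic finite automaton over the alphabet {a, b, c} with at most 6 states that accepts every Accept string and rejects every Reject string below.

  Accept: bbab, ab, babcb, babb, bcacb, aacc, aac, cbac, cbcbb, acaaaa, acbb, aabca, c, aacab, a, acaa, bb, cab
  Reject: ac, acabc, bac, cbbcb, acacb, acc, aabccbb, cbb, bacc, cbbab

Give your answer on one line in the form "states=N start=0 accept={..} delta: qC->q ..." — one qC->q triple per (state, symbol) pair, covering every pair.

State merging on the prefix tree: take the shortest (then alphabetical) example prefix whose next move is undefined and point that move at state 0, else 1, else 2, ...; a target is out if some Accept/Reject pair would then sit in one state with the same input left (inseparable). If every existing state is out, open a new one.
a: 0a undefined. 0a->0: no, aacc/acc meet in 0 with "cc" left. Open state 1: 0a->1.
b: 0b undefined. 0b->0: ok.
c: 0c undefined. 0c->0: no, bbab/cbbab meet in 1 with "b" left. 0c->1: no, babb/cbb meet in 1 with "bb" left. Open state 2: 0c->2.
aa: 1a undefined. 1a->0: ok.
ab: 1b undefined. 1b->0: ok.
ac: 1c undefined. 1c->0: no, bbab/ac meet in 0. 1c->1: no, babcb/acacb meet in 2 with "b" left. 1c->2: no, bcacb/acacb meet in 2 with "acb" left. Open state 3: 1c->3.
ca: 2a undefined. 2a->0: ok.
cb: 2b undefined. 2b->0: no, bbab/cbbcb meet in 0. 2b->1: no, bbab/cbb meet in 0. 2b->2: no, bbab/cbbab meet in 0. 2b->3: no, babcb/ac meet in 3. Open state 4: 2b->4.
aca: 3a undefined. 3a->0: no, babcb/acacb meet in 4. 3a->1: no, aac/acabc meet in 2. 3a->2: ok.
acb: 3b undefined. 3b->0: ok.
acc: 3c undefined. 3c->0: no, bbab/acc meet in 0. 3c->1: no, a/acc meet in 1. 3c->2: no, aac/acc meet in 2. 3c->3: ok.
cba: 4a undefined. 4a->0: ok.
cbb: 4b undefined. 4b->0: no, bbab/cbb meet in 0. 4b->1: no, bbab/cbbcb meet in 0. 4b->2: no, bbab/cbbab meet in 0. 4b->3: no, bbab/cbbcb meet in 0. 4b->4: no, bbab/cbbab meet in 0. Open state 5: 4b->5.
cbc: 4c undefined. 4c->0: no, bbab/acabc meet in 0. 4c->1: no, a/acabc meet in 1. 4c->2: no, aac/acabc meet in 2. 4c->3: ok.
aacc: 2c undefined. 2c->0: no, bbab/acacb meet in 0. 2c->1: no, bbab/acacb meet in 0. 2c->2: no, babcb/acacb meet in 4. 2c->3: no, bbab/acacb meet in 0. 2c->4: ok.
cbba: 5a undefined. 5a->0: no, bbab/cbbab meet in 0. 5a->1: no, bbab/cbbab meet in 0. 5a->2: no, babcb/cbbab meet in 4. 5a->3: no, bbab/cbbab meet in 0. 5a->4: ok.
cbbc: 5c undefined. 5c->0: no, bbab/cbbcb meet in 0. 5c->1: no, bbab/cbbcb meet in 0. 5c->2: no, babcb/cbbcb meet in 4. 5c->3: no, bbab/cbbcb meet in 0. 5c->4: ok.
aabccbb: 5b undefined. 5b->0: no, bbab/aabccbb meet in 0. 5b->1: no, a/aabccbb meet in 1. 5b->2: no, aac/aabccbb meet in 2. 5b->3: ok.
All examples now run through 6 states with every (state, symbol) defined. Accept strings end in {0,1,2,4}, Reject strings end in {3,5}; accept={0,1,2,4}.

states=6 start=0 accept={0,1,2,4} delta: 0a->1 0b->0 0c->2 1a->0 1b->0 1c->3 2a->0 2b->4 2c->4 3a->2 3b->0 3c->3 4a->0 4b->5 4c->3 5a->4 5b->3 5c->4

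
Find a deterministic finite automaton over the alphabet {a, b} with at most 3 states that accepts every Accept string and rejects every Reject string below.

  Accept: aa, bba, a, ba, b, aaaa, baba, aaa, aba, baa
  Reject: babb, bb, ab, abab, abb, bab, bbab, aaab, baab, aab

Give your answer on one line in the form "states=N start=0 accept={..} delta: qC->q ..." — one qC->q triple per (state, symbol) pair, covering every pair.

Fold the examples into a partial DFA from state 0: repeatedly fix the first undefined (state, symbol) met by the shortest-then-alphabetical prefix, trying targets in increasing order and rejecting any under which an Accept and a Reject string meet in one state with the same remainder; add a state when all current targets are rejected. Accepting states are where Accept strings end.
a: 0a undefined. 0a->0: no, b/ab meet in 0 with "b" left. Open state 1: 0a->1.
b: 0b undefined. 0b->0: no, b/bb meet in 0. 0b->1: ok.
aa: 1a undefined. 1a->0: no, a/bab meet in 1. 1a->1: ok.
ab: 1b undefined. 1b->0: no, aa/babb meet in 1. 1b->1: no, aa/babb meet in 1. Open state 2: 1b->2.
aba: 2a undefined. 2a->0: no, aa/abab meet in 1. 2a->1: ok.
abb: 2b undefined. 2b->0: ok.
All examples now run through 3 states with every (state, symbol) defined. Accept strings end in {1}, Reject strings end in {0,2}; accept={1}.

states=3 start=0 accept={1} delta: 0a->1 0b->1 1a->1 1b->2 2a->1 2b->0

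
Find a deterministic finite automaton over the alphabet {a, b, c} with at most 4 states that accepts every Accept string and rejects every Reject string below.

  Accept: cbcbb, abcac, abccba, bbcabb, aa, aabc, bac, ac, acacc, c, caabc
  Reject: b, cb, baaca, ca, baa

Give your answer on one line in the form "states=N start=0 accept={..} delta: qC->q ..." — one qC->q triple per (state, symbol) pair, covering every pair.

State merging on the prefix tree: take the shortest (then alphabetical) example prefix whose next move is undefined and point that move at state 0, else 1, else 2, ...; a target is out if some Accept/Reject pair would then sit in one state with the same input left (inseparable). If every existing state is out, open a new one.
a: 0a undefined. 0a->0: ok.
b: 0b undefined. 0b->0: no, aa/b meet in 0. Open state 1: 0b->1.
c: 0c undefined. 0c->0: no, aa/ca meet in 0. 0c->1: no, ac/b meet in 1. Open state 2: 0c->2.
ba: 1a undefined. 1a->0: no, aa/baa meet in 0. 1a->1: ok.
bb: 1b undefined. 1b->0: ok.
ca: 2a undefined. 2a->0: no, bbcabb/ca meet in 0. 2a->1: no, bbcabb/b meet in 1. 2a->2: no, ac/ca meet in 2. Open state 3: 2a->3.
cb: 2b undefined. 2b->0: no, cbcbb/b meet in 1. 2b->1: ok.
abc: 1c undefined. 1c->0: no, cbcbb/baaca meet in 0. 1c->1: no, cbcbb/b meet in 1. 1c->2: ok.
caa: 3a undefined. 3a->0: ok.
abcc: 2c undefined. 2c->0: no, abccba/b meet in 1. 2c->1: ok.
acac: 3c undefined. 3c->0: ok.
bbcab: 3b undefined. 3b->0: no, bbcabb/b meet in 1. 3b->1: ok.
All examples now run through 4 states with every (state, symbol) defined. Accept strings end in {0,2}, Reject strings end in {1,3}; accept={0,2}.

states=4 start=0 accept={0,2} delta: 0a->0 0b->1 0c->2 1a->1 1b->0 1c->2 2a->3 2b->1 2c->1 3a->0 3b->1 3c->0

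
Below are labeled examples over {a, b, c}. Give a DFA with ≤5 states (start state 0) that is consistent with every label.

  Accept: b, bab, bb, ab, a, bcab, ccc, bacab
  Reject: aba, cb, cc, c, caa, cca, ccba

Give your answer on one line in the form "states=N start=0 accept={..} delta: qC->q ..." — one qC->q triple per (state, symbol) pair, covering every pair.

states=4 start=0 accept={0,1} delta: 0a->0 0b->1 0c->2 1a->3 1b->0 1c->0 2a->1 2b->2 2c->3 3a->2 3b->1 3c->0

Fold the examples into a partial DFA from state 0: repeatedly fix the first undefined (state, symbol) met by the shortest-then-alphabetical prefix, trying targets in increasing order and rejecting any under which an Accept and a Reject string meet in one state with the same remainder; add a state when all current targets are rejected. Accepting states are where Accept strings end.
a: 0a undefined. 0a->0: ok.
b: 0b undefined. 0b->0: no, b/aba meet in 0. Open state 1: 0b->1.
c: 0c undefined. 0c->0: no, b/cb meet in 1. 0c->1: no, b/c meet in 1. Open state 2: 0c->2.
ba: 1a undefined. 1a->0: no, a/aba meet in 0. 1a->1: no, b/aba meet in 1. 1a->2: no, bab/cb meet in 2 with "b" left. Open state 3: 1a->3.
bb: 1b undefined. 1b->0: ok.
bc: 1c undefined. 1c->0: ok.
ca: 2a undefined. 2a->0: no, bb/caa meet in 0. 2a->1: ok.
cb: 2b undefined. 2b->0: no, bb/cb meet in 0. 2b->1: no, b/cb meet in 1. 2b->2: ok.
cc: 2c undefined. 2c->0: no, bb/cc meet in 0. 2c->1: no, b/cc meet in 1. 2c->2: no, b/cca meet in 1. 2c->3: ok.
bab: 3b undefined. 3b->0: no, bab/ccba meet in 0. 3b->1: ok.
bac: 3c undefined. 3c->0: ok.
cca: 3a undefined. 3a->0: no, bb/cca meet in 0. 3a->1: no, b/cca meet in 1. 3a->2: ok.
All examples now run through 4 states with every (state, symbol) defined. Accept strings end in {0,1}, Reject strings end in {2,3}; accept={0,1}.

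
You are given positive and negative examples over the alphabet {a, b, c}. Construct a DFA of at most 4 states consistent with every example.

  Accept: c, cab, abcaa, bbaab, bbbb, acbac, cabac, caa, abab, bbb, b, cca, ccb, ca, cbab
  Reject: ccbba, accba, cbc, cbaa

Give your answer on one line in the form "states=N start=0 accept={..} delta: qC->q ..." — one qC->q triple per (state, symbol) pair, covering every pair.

states=4 start=0 accept={0,1,2} delta: 0a->0 0b->0 0c->1 1a->0 1b->2 1c->1 2a->3 2b->2 2c->3 3a->3 3b->0 3c->0

State merging on the prefix tree: take the shortest (then alphabetical) example prefix whose next move is undefined and point that move at state 0, else 1, else 2, ...; a target is out if some Accept/Reject pair would then sit in one state with the same input left (inseparable). If every existing state is out, open a new one.
a: 0a undefined. 0a->0: ok.
b: 0b undefined. 0b->0: ok.
c: 0c undefined. 0c->0: no, c/ccbba meet in 0. Open state 1: 0c->1.
ca: 1a undefined. 1a->0: ok.
cb: 1b undefined. 1b->0: no, c/cbc meet in 1. 1b->1: no, cab/cbaa meet in 0. Open state 2: 1b->2.
cc: 1c undefined. 1c->0: no, cab/ccbba meet in 0. 1c->1: ok.
cba: 2a undefined. 2a->0: no, cab/accba meet in 0. 2a->1: no, c/accba meet in 1. 2a->2: no, acbac/cbc meet in 2 with "c" left. Open state 3: 2a->3.
cbc: 2c undefined. 2c->0: no, cab/cbc meet in 0. 2c->1: no, c/cbc meet in 1. 2c->2: no, ccb/cbc meet in 2. 2c->3: ok.
cbaa: 3a undefined. 3a->0: no, cab/cbaa meet in 0. 3a->1: no, c/cbaa meet in 1. 3a->2: no, ccb/cbaa meet in 2. 3a->3: ok.
cbab: 3b undefined. 3b->0: ok.
ccbb: 2b undefined. 2b->0: no, cab/ccbba meet in 0. 2b->1: no, cab/ccbba meet in 0. 2b->2: ok.
acbac: 3c undefined. 3c->0: ok.
All examples now run through 4 states with every (state, symbol) defined. Accept strings end in {0,1,2}, Reject strings end in {3}; accept={0,1,2}.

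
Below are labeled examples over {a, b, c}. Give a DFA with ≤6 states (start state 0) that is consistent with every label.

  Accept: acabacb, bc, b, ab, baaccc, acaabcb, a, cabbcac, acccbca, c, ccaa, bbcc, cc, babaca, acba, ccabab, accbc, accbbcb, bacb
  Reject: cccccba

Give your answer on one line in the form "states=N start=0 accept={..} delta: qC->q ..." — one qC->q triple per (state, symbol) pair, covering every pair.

states=4 start=0 accept={0,1,2} delta: 0a->0 0b->0 0c->1 1a->0 1b->0 1c->2 2a->0 2b->3 2c->0 3a->3 3b->0 3c->0

Grow the machine one transition at a time. Run the examples from 0; the earliest place one falls off (shortest prefix, ties alphabetical) gets sent to the lowest-numbered state that keeps every Accept/Reject pair distinguishable — a pair clashes when both reach the same state with identical unread suffix — and to a fresh state only if none does.
a: 0a undefined. 0a->0: ok.
b: 0b undefined. 0b->0: ok.
c: 0c undefined. 0c->0: no, acabacb/cccccba meet in 0. Open state 1: 0c->1.
ca: 1a undefined. 1a->0: ok.
cc: 1c undefined. 1c->0: no, acba/cccccba meet in 1 with "ba" left. 1c->1: no, acba/cccccba meet in 1 with "ba" left. Open state 2: 1c->2.
acb: 1b undefined. 1b->0: ok.
cca: 2a undefined. 2a->0: ok.
ccc: 2c undefined. 2c->0: ok.
accb: 2b undefined. 2b->0: no, acabacb/cccccba meet in 0. 2b->1: no, acabacb/cccccba meet in 0. 2b->2: no, acabacb/cccccba meet in 0. Open state 3: 2b->3.
accbb: 3b undefined. 3b->0: ok.
accbc: 3c undefined. 3c->0: ok.
cccccba: 3a undefined. 3a->0: no, acabacb/cccccba meet in 0. 3a->1: no, bc/cccccba meet in 1. 3a->2: no, bbcc/cccccba meet in 2. 3a->3: ok.
All examples now run through 4 states with every (state, symbol) defined. Accept strings end in {0,1,2}, Reject strings end in {3}; accept={0,1,2}.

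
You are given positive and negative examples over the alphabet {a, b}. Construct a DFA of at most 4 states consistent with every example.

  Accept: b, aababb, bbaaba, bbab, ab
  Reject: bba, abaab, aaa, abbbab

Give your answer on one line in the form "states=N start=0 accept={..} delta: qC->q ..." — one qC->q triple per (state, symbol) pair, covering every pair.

states=2 start=0 accept={1} delta: 0a->0 0b->1 1a->1 1b->0

Grow the machine one transition at a time. Run the examples from 0; the earliest place one falls off (shortest prefix, ties alphabetical) gets sent to the lowest-numbered state that keeps every Accept/Reject pair distinguishable — a pair clashes when both reach the same state with identical unread suffix — and to a fresh state only if none does.
a: 0a undefined. 0a->0: ok.
b: 0b undefined. 0b->0: no, b/bba meet in 0. Open state 1: 0b->1.
bb: 1b undefined. 1b->0: ok.
aba: 1a undefined. 1a->0: no, b/abaab meet in 1. 1a->1: ok.
All examples now run through 2 states with every (state, symbol) defined. Accept strings end in {1}, Reject strings end in {0}; accept={1}.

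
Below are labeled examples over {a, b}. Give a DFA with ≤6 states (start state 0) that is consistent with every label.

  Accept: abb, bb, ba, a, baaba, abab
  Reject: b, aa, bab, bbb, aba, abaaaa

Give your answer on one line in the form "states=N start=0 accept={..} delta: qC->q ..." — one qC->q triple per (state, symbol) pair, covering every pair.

Fold the examples into a partial DFA from state 0: repeatedly fix the first undefined (state, symbol) met by the shortest-then-alphabetical prefix, trying targets in increasing order and rejecting any under which an Accept and a Reject string meet in one state with the same remainder; add a state when all current targets are rejected. Accepting states are where Accept strings end.
a: 0a undefined. 0a->0: no, ba/aba meet in 0 with "ba" left. Open state 1: 0a->1.
b: 0b undefined. 0b->0: no, bb/b meet in 0. 0b->1: no, abb/bbb meet in 1 with "bb" left. Open state 2: 0b->2.
aa: 1a undefined. 1a->0: ok.
ab: 1b undefined. 1b->0: no, abb/b meet in 2. 1b->1: no, abb/abaaaa meet in 1. 1b->2: no, ba/aba meet in 2 with "a" left. Open state 3: 1b->3.
ba: 2a undefined. 2a->0: no, ba/aa meet in 0. 2a->1: ok.
bb: 2b undefined. 2b->0: no, bb/aa meet in 0. 2b->1: ok.
aba: 3a undefined. 3a->0: no, bb/abaaaa meet in 1. 3a->1: no, bb/aba meet in 1. 3a->2: no, bb/abaaaa meet in 1. 3a->3: ok.
abb: 3b undefined. 3b->0: no, abb/aa meet in 0. 3b->1: ok.
All examples now run through 4 states with every (state, symbol) defined. Accept strings end in {1}, Reject strings end in {0,2,3}; accept={1}.

states=4 start=0 accept={1} delta: 0a->1 0b->2 1a->0 1b->3 2a->1 2b->1 3a->3 3b->1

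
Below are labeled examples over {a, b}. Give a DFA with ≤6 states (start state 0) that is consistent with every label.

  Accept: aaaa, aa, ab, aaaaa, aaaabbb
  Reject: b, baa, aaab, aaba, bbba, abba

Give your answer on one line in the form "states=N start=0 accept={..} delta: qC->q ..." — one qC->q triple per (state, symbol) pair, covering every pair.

Fold the examples into a partial DFA from state 0: repeatedly fix the first undefined (state, symbol) met by the shortest-then-alphabetical prefix, trying targets in increasing order and rejecting any under which an Accept and a Reject string meet in one state with the same remainder; add a state when all current targets are rejected. Accepting states are where Accept strings end.
a: 0a undefined. 0a->0: no, ab/b meet in 0 with "b" left. Open state 1: 0a->1.
b: 0b undefined. 0b->0: no, aa/baa meet in 1 with "a" left. 0b->1: ok.
aa: 1a undefined. 1a->0: no, aaaa/aaba meet in 0. 1a->1: no, aaaa/b meet in 1. Open state 2: 1a->2.
ab: 1b undefined. 1b->0: no, aa/bbba meet in 2. 1b->1: no, aa/bbba meet in 2. 1b->2: ok.
aaa: 2a undefined. 2a->0: no, aaaa/b meet in 1. 2a->1: no, aaaa/aaab meet in 2. 2a->2: no, aaaa/baa meet in 2. Open state 3: 2a->3.
aab: 2b undefined. 2b->0: ok.
aaaa: 3a undefined. 3a->0: no, aaaaa/b meet in 1. 3a->1: no, aaaa/b meet in 1. 3a->2: no, aaaaa/baa meet in 3. 3a->3: no, aaaa/baa meet in 3. Open state 4: 3a->4.
aaab: 3b undefined. 3b->0: ok.
aaaaa: 4a undefined. 4a->0: no, aaaaa/aaab meet in 0. 4a->1: no, aaaaa/b meet in 1. 4a->2: ok.
aaaab: 4b undefined. 4b->0: ok.
All examples now run through 5 states with every (state, symbol) defined. Accept strings end in {2,4}, Reject strings end in {0,1,3}; accept={2,4}.

states=5 start=0 accept={2,4} delta: 0a->1 0b->1 1a->2 1b->2 2a->3 2b->0 3a->4 3b->0 4a->2 4b->0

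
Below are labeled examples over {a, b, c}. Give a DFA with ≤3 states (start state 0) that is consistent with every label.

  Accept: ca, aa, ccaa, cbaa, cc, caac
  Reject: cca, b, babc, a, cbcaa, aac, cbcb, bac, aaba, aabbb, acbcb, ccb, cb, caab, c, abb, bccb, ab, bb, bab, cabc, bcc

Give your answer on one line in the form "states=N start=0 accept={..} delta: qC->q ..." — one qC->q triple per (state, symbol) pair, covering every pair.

states=3 start=0 accept={2} delta: 0a->1 0b->1 0c->1 1a->2 1b->0 1c->2 2a->1 2b->0 2c->0

Fold the examples into a partial DFA from state 0: repeatedly fix the first undefined (state, symbol) met by the shortest-then-alphabetical prefix, trying targets in increasing order and rejecting any under which an Accept and a Reject string meet in one state with the same remainder; add a state when all current targets are rejected. Accepting states are where Accept strings end.
a: 0a undefined. 0a->0: no, aa/a meet in 0. Open state 1: 0a->1.
b: 0b undefined. 0b->0: no, cc/bcc meet in 0 with "cc" left. 0b->1: ok.
c: 0c undefined. 0c->0: no, ca/cca meet in 1. 0c->1: ok.
aa: 1a undefined. 1a->0: no, ca/aaba meet in 0. 1a->1: no, ca/b meet in 1. Open state 2: 1a->2.
ab: 1b undefined. 1b->0: ok.
ac: 1c undefined. 1c->0: no, cc/cbcb meet in 0. 1c->1: no, ca/cca meet in 2. 1c->2: ok.
aab: 2b undefined. 2b->0: ok.
aac: 2c undefined. 2c->0: ok.
caa: 2a undefined. 2a->0: no, ccaa/b meet in 1. 2a->1: ok.
All examples now run through 3 states with every (state, symbol) defined. Accept strings end in {2}, Reject strings end in {0,1}; accept={2}.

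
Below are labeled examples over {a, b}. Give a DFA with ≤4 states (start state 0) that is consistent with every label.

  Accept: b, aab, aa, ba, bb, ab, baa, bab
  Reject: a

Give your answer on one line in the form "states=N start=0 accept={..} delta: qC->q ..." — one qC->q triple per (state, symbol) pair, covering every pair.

Grow the machine one transition at a time. Run the examples from 0; the earliest place one falls off (shortest prefix, ties alphabetical) gets sent to the lowest-numbered state that keeps every Accept/Reject pair distinguishable — a pair clashes when both reach the same state with identical unread suffix — and to a fresh state only if none does.
a: 0a undefined. 0a->0: no, aa/a meet in 0. Open state 1: 0a->1.
b: 0b undefined. 0b->0: no, ba/a meet in 1. 0b->1: no, b/a meet in 1. Open state 2: 0b->2.
aa: 1a undefined. 1a->0: ok.
ab: 1b undefined. 1b->0: ok.
ba: 2a undefined. 2a->0: no, baa/a meet in 1. 2a->1: no, ba/a meet in 1. 2a->2: ok.
bb: 2b undefined. 2b->0: ok.
All examples now run through 3 states with every (state, symbol) defined. Accept strings end in {0,2}, Reject strings end in {1}; accept={0,2}.

states=3 start=0 accept={0,2} delta: 0a->1 0b->2 1a->0 1b->0 2a->2 2b->0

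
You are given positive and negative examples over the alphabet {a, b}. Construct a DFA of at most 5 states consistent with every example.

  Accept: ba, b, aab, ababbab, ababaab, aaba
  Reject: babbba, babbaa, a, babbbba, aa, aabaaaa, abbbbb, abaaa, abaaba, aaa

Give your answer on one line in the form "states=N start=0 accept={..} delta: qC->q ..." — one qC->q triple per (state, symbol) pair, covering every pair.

State merging on the prefix tree: take the shortest (then alphabetical) example prefix whose next move is undefined and point that move at state 0, else 1, else 2, ...; a target is out if some Accept/Reject pair would then sit in one state with the same input left (inseparable). If every existing state is out, open a new one.
a: 0a undefined. 0a->0: ok.
b: 0b undefined. 0b->0: no, ba/babbba meet in 0. Open state 1: 0b->1.
ba: 1a undefined. 1a->0: no, ba/a meet in 0. 1a->1: no, ba/aabaaaa meet in 1. Open state 2: 1a->2.
abb: 1b undefined. 1b->0: no, b/abbbbb meet in 1. 1b->1: no, b/abbbbb meet in 1. 1b->2: ok.
bab: 2b undefined. 2b->0: no, ba/abbbbb meet in 2. 2b->1: no, ba/babbba meet in 2. 2b->2: no, ba/abbbbb meet in 2. Open state 3: 2b->3.
abaa: 2a undefined. 2a->0: no, ba/abaaba meet in 2. 2a->1: no, ba/abaaa meet in 2. 2a->2: no, ba/aabaaaa meet in 2. 2a->3: ok.
babb: 3b undefined. 3b->0: no, ba/babbba meet in 2. 3b->1: no, ba/abbbbb meet in 2. 3b->2: ok.
abaaa: 3a undefined. 3a->0: ok.
All examples now run through 4 states with every (state, symbol) defined. Accept strings end in {1,2}, Reject strings end in {0,3}; accept={1,2}.

states=4 start=0 accept={1,2} delta: 0a->0 0b->1 1a->2 1b->2 2a->3 2b->3 3a->0 3b->2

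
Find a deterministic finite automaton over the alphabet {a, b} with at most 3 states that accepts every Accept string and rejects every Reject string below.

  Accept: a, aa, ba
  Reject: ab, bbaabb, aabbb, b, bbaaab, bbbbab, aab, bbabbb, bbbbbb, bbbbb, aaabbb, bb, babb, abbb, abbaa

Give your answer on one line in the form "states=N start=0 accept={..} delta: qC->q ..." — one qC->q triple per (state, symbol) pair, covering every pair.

states=3 start=0 accept={0} delta: 0a->0 0b->1 1a->0 1b->2 2a->2 2b->1

Grow the machine one transition at a time. Run the examples from 0; the earliest place one falls off (shortest prefix, ties alphabetical) gets sent to the lowest-numbered state that keeps every Accept/Reject pair distinguishable — a pair clashes when both reach the same state with identical unread suffix — and to a fresh state only if none does.
a: 0a undefined. 0a->0: ok.
b: 0b undefined. 0b->0: no, a/ab meet in 0. Open state 1: 0b->1.
ba: 1a undefined. 1a->0: ok.
bb: 1b undefined. 1b->0: no, a/bbaabb meet in 0. 1b->1: no, a/abbaa meet in 0. Open state 2: 1b->2.
bba: 2a undefined. 2a->0: no, a/abbaa meet in 0. 2a->1: no, a/abbaa meet in 0. 2a->2: ok.
bbb: 2b undefined. 2b->0: no, a/aabbb meet in 0. 2b->1: ok.
All examples now run through 3 states with every (state, symbol) defined. Accept strings end in {0}, Reject strings end in {1,2}; accept={0}.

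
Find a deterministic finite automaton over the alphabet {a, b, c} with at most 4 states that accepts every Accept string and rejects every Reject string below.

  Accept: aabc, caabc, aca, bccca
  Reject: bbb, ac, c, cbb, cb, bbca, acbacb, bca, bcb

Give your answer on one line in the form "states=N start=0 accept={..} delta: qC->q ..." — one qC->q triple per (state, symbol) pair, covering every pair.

Fold the examples into a partial DFA from state 0: repeatedly fix the first undefined (state, symbol) met by the shortest-then-alphabetical prefix, trying targets in increasing order and rejecting any under which an Accept and a Reject string meet in one state with the same remainder; add a state when all current targets are rejected. Accepting states are where Accept strings end.
a: 0a undefined. 0a->0: ok.
b: 0b undefined. 0b->0: no, aabc/ac meet in 0 with "c" left. Open state 1: 0b->1.
c: 0c undefined. 0c->0: no, aca/ac meet in 0. 0c->1: ok.
bb: 1b undefined. 1b->0: no, aca/bbca meet in 1 with "a" left. 1b->1: ok.
bc: 1c undefined. 1c->0: no, aabc/bbca meet in 0. 1c->1: no, aabc/bbb meet in 1. Open state 2: 1c->2.
ca: 1a undefined. 1a->0: ok.
bca: 2a undefined. 2a->0: no, aca/bbca meet in 0. 2a->1: ok.
bcb: 2b undefined. 2b->0: no, aca/bcb meet in 0. 2b->1: ok.
bcc: 2c undefined. 2c->0: ok.
All examples now run through 3 states with every (state, symbol) defined. Accept strings end in {0,2}, Reject strings end in {1}; accept={0,2}.

states=3 start=0 accept={0,2} delta: 0a->0 0b->1 0c->1 1a->0 1b->1 1c->2 2a->1 2b->1 2c->0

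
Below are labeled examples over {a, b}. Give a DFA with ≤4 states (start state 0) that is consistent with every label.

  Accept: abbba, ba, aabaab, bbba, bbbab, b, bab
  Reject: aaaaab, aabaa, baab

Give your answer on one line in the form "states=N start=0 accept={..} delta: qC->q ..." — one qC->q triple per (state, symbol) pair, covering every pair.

Grow the machine one transition at a time. Run the examples from 0; the earliest place one falls off (shortest prefix, ties alphabetical) gets sent to the lowest-numbered state that keeps every Accept/Reject pair distinguishable — a pair clashes when both reach the same state with identical unread suffix — and to a fresh state only if none does.
a: 0a undefined. 0a->0: no, aabaab/baab meet in 0 with "baab" left. Open state 1: 0a->1.
b: 0b undefined. 0b->0: ok.
aa: 1a undefined. 1a->0: no, aabaab/aabaa meet in 0. 1a->1: no, bbbab/aaaaab meet in 1 with "b" left. Open state 2: 1a->2.
ab: 1b undefined. 1b->0: ok.
aaa: 2a undefined. 2a->0: ok.
aab: 2b undefined. 2b->0: no, aabaab/aaaaab meet in 0. 2b->1: no, abbba/aaaaab meet in 1. 2b->2: no, abbba/aabaa meet in 1. Open state 3: 2b->3.
aaba: 3a undefined. 3a->0: no, abbba/aabaa meet in 1. 3a->1: no, aabaab/aaaaab meet in 3. 3a->2: no, aabaab/aabaa meet in 0. 3a->3: ok.
aabaab: 3b undefined. 3b->0: ok.
All examples now run through 4 states with every (state, symbol) defined. Accept strings end in {0,1}, Reject strings end in {3}; accept={0,1}.

states=4 start=0 accept={0,1} delta: 0a->1 0b->0 1a->2 1b->0 2a->0 2b->3 3a->3 3b->0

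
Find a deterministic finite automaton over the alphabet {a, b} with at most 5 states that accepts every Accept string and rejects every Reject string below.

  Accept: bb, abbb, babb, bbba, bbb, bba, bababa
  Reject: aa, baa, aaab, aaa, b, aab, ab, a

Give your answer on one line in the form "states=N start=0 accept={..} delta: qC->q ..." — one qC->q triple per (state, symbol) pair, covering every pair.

State merging on the prefix tree: take the shortest (then alphabetical) example prefix whose next move is undefined and point that move at state 0, else 1, else 2, ...; a target is out if some Accept/Reject pair would then sit in one state with the same input left (inseparable). If every existing state is out, open a new one.
a: 0a undefined. 0a->0: ok.
b: 0b undefined. 0b->0: no, bb/aa meet in 0. Open state 1: 0b->1.
ba: 1a undefined. 1a->0: no, bababa/aa meet in 0. 1a->1: ok.
bb: 1b undefined. 1b->0: no, bb/aa meet in 0. 1b->1: no, bb/baa meet in 1. Open state 2: 1b->2.
bba: 2a undefined. 2a->0: no, bba/aa meet in 0. 2a->1: no, bba/baa meet in 1. 2a->2: ok.
bbb: 2b undefined. 2b->0: no, abbb/aa meet in 0. 2b->1: no, abbb/baa meet in 1. 2b->2: ok.
All examples now run through 3 states with every (state, symbol) defined. Accept strings end in {2}, Reject strings end in {0,1}; accept={2}.

states=3 start=0 accept={2} delta: 0a->0 0b->1 1a->1 1b->2 2a->2 2b->2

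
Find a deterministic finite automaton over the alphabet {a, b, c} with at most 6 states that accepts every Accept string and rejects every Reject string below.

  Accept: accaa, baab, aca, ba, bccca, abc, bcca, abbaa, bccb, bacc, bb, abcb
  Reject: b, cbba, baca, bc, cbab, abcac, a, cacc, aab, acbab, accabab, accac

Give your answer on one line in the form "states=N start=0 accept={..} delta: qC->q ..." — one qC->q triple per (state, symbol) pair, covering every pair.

State merging on the prefix tree: take the shortest (then alphabetical) example prefix whose next move is undefined and point that move at state 0, else 1, else 2, ...; a target is out if some Accept/Reject pair would then sit in one state with the same input left (inseparable). If every existing state is out, open a new one.
a: 0a undefined. 0a->0: no, abc/bc meet in 0 with "bc" left. Open state 1: 0a->1.
b: 0b undefined. 0b->0: no, baab/aab meet in 1 with "ab" left. 0b->1: ok.
c: 0c undefined. 0c->0: ok.
aa: 1a undefined. 1a->0: ok.
ab: 1b undefined. 1b->0: no, abbaa/b meet in 1. 1b->1: no, baab/b meet in 1. Open state 2: 1b->2.
ac: 1c undefined. 1c->0: no, accaa/bc meet in 0. 1c->1: no, accaa/b meet in 1. 1c->2: no, baab/bc meet in 2. Open state 3: 1c->3.
abb: 2b undefined. 2b->0: ok.
abc: 2c undefined. 2c->0: no, abcb/b meet in 1. 2c->1: no, ba/abcac meet in 0. 2c->2: ok.
aca: 3a undefined. 3a->0: ok.
acb: 3b undefined. 3b->0: no, baab/acbab meet in 2. 3b->1: ok.
acc: 3c undefined. 3c->0: no, accaa/cacc meet in 0. 3c->1: no, accaa/b meet in 1. 3c->2: no, baab/cacc meet in 2. 3c->3: no, accaa/b meet in 1. Open state 4: 3c->4.
abca: 2a undefined. 2a->0: no, aca/cbba meet in 0. 2a->1: ok.
acca: 4a undefined. 4a->0: no, accaa/b meet in 1. 4a->1: no, baab/accabab meet in 2. 4a->2: no, accaa/b meet in 1. 4a->3: no, bcca/bc meet in 3. 4a->4: no, accaa/cacc meet in 4. Open state 5: 4a->5.
bccb: 4b undefined. 4b->0: ok.
bccc: 4c undefined. 4c->0: no, bccca/b meet in 1. 4c->1: ok.
accaa: 5a undefined. 5a->0: ok.
accab: 5b undefined. 5b->0: no, baab/accabab meet in 2. 5b->1: ok.
accac: 5c undefined. 5c->0: no, accaa/accac meet in 0. 5c->1: ok.
All examples now run through 6 states with every (state, symbol) defined. Accept strings end in {0,2,5}, Reject strings end in {1,3,4}; accept={0,2,5}.

states=6 start=0 accept={0,2,5} delta: 0a->1 0b->1 0c->0 1a->0 1b->2 1c->3 2a->1 2b->0 2c->2 3a->0 3b->1 3c->4 4a->5 4b->0 4c->1 5a->0 5b->1 5c->1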